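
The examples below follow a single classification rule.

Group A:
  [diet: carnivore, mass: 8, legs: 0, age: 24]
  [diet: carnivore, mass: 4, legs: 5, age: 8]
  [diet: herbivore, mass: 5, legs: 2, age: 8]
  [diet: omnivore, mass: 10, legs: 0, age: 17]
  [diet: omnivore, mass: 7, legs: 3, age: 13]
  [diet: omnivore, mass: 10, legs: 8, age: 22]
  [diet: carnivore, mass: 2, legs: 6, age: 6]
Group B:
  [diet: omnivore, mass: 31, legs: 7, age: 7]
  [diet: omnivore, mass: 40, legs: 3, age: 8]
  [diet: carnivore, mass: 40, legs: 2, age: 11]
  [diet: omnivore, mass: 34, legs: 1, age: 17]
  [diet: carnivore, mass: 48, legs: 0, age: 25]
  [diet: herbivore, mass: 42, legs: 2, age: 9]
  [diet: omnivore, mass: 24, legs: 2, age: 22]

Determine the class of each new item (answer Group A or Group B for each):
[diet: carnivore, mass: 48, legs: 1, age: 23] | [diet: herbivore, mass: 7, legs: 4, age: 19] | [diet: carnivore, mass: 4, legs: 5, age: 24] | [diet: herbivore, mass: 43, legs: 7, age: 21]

Group B, Group A, Group A, Group B

'Group A' ⟺ mass ≤ 10.
[diet: carnivore, mass: 48, legs: 1, age: 23] → mass = 48 → Group B. [diet: herbivore, mass: 7, legs: 4, age: 19] → mass = 7 → Group A. [diet: carnivore, mass: 4, legs: 5, age: 24] → mass = 4 → Group A. [diet: herbivore, mass: 43, legs: 7, age: 21] → mass = 43 → Group B.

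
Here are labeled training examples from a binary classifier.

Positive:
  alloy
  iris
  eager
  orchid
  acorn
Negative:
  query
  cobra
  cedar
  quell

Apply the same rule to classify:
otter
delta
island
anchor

Rule: starts with a vowel. This holds for each 'Positive' example and fails for each 'Negative' one.

Positive, Negative, Positive, Positive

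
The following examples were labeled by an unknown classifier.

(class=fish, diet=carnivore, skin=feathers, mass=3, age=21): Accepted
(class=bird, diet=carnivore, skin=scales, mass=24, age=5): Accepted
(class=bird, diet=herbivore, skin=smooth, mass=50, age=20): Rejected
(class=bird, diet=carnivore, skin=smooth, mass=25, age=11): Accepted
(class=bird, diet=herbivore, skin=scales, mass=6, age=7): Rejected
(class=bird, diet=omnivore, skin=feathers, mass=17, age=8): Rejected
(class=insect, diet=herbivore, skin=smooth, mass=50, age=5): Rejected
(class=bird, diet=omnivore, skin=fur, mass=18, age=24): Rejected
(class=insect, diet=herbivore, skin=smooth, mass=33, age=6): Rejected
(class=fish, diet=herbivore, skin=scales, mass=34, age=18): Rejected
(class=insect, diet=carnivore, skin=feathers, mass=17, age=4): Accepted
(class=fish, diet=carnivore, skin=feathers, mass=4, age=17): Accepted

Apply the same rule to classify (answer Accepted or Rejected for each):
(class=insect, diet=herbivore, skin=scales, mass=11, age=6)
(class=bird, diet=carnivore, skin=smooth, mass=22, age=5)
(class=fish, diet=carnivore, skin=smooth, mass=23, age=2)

Rejected, Accepted, Accepted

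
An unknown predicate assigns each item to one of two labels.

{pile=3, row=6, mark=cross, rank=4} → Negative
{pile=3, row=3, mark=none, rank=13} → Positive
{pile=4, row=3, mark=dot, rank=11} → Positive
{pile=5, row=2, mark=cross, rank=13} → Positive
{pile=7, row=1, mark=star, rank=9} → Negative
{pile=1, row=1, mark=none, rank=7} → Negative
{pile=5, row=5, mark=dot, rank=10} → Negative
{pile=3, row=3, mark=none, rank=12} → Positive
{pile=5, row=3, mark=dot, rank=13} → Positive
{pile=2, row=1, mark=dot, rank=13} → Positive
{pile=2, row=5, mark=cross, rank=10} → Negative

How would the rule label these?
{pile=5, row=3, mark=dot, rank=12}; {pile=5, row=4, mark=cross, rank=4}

The distinguishing property — rank ≥ 11 — holds for all the 'Positive' cases and none of the 'Negative' cases.
{pile=5, row=3, mark=dot, rank=12} → rank = 12 → Positive.
{pile=5, row=4, mark=cross, rank=4} → rank = 4 → Negative.

Positive, Negative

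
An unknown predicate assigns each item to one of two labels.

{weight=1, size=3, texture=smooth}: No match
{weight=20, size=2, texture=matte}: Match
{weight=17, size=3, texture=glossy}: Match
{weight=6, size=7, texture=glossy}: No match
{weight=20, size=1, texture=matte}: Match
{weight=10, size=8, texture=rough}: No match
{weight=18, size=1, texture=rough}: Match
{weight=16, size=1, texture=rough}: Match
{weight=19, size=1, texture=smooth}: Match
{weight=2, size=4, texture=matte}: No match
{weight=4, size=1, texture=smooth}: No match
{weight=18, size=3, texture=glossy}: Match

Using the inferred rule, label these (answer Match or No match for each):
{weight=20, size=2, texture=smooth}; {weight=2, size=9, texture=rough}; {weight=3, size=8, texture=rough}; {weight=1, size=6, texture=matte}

Match, No match, No match, No match

Every 'Match' example satisfies: weight ≥ 16. None of the 'No match' examples do.
Match: {weight=20, size=2, texture=smooth}, since weight = 20.
No match: {weight=2, size=9, texture=rough}, since weight = 2.
No match: {weight=3, size=8, texture=rough}, since weight = 3.
No match: {weight=1, size=6, texture=matte}, since weight = 1.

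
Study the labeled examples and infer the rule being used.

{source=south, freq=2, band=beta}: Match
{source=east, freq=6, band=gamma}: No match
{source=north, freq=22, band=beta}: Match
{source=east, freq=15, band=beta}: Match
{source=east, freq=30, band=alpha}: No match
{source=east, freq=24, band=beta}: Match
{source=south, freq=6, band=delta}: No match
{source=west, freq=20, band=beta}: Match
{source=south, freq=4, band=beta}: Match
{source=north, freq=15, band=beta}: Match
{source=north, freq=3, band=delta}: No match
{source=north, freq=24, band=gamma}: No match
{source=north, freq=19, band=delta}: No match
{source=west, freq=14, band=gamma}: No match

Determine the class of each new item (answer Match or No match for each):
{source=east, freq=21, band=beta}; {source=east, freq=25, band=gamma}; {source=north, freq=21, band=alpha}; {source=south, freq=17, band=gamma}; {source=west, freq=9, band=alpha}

Match, No match, No match, No match, No match

The simplest hypothesis consistent with all the labels is: band is beta.
{source=east, freq=21, band=beta}: band is beta — satisfies this, so Match.
{source=east, freq=25, band=gamma}: band is gamma — doesn't qualify, so No match.
{source=north, freq=21, band=alpha}: band is alpha — doesn't qualify, so No match.
{source=south, freq=17, band=gamma}: band is gamma — doesn't qualify, so No match.
{source=west, freq=9, band=alpha}: band is alpha — doesn't qualify, so No match.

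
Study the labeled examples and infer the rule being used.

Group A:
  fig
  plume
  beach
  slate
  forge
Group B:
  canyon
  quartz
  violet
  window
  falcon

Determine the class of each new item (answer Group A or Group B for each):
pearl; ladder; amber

The common property of the 'Group A' items is: odd length. No 'Group B' item has it.
pearl: length 5 — satisfies this, so Group A. ladder: length 6 — does not satisfy this, so Group B. amber: length 5 — satisfies this, so Group A.

Group A, Group B, Group A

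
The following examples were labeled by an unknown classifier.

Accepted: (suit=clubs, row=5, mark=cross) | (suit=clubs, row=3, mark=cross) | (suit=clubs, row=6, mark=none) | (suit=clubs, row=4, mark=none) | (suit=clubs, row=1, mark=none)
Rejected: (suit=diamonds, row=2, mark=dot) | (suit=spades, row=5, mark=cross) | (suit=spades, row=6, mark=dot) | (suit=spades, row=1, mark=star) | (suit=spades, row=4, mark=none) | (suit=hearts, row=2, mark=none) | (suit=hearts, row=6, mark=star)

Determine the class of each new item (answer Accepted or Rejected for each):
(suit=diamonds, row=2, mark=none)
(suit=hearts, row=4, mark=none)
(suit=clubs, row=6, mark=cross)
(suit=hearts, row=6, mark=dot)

All 'Accepted' examples share one property — suit is clubs — and every 'Rejected' example lacks it.
(suit=diamonds, row=2, mark=none): Rejected (suit is diamonds).
(suit=hearts, row=4, mark=none): Rejected (suit is hearts).
(suit=clubs, row=6, mark=cross): Accepted (suit is clubs).
(suit=hearts, row=6, mark=dot): Rejected (suit is hearts).

Rejected, Rejected, Accepted, Rejected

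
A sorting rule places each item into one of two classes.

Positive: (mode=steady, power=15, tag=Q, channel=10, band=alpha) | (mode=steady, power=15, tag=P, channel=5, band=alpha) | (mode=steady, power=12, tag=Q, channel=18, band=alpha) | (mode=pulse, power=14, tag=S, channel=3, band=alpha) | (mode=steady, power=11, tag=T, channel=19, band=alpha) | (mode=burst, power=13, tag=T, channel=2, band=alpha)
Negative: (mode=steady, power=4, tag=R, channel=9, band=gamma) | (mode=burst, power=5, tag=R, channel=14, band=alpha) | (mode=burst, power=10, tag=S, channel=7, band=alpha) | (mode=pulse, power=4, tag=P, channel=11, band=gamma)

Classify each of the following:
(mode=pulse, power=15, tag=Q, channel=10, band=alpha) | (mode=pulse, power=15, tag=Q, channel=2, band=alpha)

'Positive' ⟺ power ≥ 11.
(mode=pulse, power=15, tag=Q, channel=10, band=alpha): power = 15 — qualifies, so Positive.
(mode=pulse, power=15, tag=Q, channel=2, band=alpha): power = 15 — qualifies, so Positive.

Positive, Positive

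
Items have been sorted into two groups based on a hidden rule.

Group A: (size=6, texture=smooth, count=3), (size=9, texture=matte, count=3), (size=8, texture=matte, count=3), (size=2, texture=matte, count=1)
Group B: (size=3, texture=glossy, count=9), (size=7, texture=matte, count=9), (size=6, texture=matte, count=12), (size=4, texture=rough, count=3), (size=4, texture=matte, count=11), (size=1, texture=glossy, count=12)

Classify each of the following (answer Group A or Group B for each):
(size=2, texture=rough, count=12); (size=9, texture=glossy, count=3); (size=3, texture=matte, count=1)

'Group A' ⟺ size ≠ 4 AND count ≤ 3.
(size=2, texture=rough, count=12): size = 2, count = 12, doesn't match → Group B.
(size=9, texture=glossy, count=3): size = 9, count = 3, fits → Group A.
(size=3, texture=matte, count=1): size = 3, count = 1, fits → Group A.

Group B, Group A, Group A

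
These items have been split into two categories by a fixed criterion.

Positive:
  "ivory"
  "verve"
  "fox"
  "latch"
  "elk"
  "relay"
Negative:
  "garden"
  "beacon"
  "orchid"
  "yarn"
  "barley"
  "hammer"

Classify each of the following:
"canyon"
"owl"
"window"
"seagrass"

Negative, Positive, Negative, Negative

Every 'Positive' example satisfies: odd length. None of the 'Negative' examples do.
"canyon" — length 6, hence Negative. "owl" — length 3, hence Positive. "window" — length 6, hence Negative. "seagrass" — length 8, hence Negative.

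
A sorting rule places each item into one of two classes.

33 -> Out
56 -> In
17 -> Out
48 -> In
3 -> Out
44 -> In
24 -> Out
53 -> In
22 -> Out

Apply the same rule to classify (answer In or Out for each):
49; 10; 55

Every 'In' example satisfies: at least 44. None of the 'Out' examples do.
49 — 49 ≥ 44, hence In. 10 — 10 < 44, hence Out. 55 — 55 ≥ 44, hence In.

In, Out, In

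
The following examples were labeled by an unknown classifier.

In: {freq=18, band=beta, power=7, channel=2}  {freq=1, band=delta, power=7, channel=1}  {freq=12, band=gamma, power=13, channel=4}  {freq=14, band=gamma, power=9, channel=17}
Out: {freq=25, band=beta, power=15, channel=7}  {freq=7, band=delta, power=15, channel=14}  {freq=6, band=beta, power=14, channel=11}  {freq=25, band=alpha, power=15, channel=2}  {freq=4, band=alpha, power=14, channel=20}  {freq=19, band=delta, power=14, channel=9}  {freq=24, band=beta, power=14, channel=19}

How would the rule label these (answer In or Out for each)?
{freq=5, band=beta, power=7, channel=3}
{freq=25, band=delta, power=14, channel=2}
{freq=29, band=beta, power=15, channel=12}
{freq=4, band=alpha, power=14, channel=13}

All 'In' examples share one property — power ≤ 13 — and every 'Out' example lacks it.
{freq=5, band=beta, power=7, channel=3}: In (power = 7). {freq=25, band=delta, power=14, channel=2}: Out (power = 14). {freq=29, band=beta, power=15, channel=12}: Out (power = 15). {freq=4, band=alpha, power=14, channel=13}: Out (power = 14).

In, Out, Out, Out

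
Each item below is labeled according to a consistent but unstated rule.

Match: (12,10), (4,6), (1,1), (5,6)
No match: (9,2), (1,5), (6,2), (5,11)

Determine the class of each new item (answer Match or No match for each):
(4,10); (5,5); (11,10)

No match, Match, Match

One predicate separates the groups cleanly: |first − second| ≤ 2.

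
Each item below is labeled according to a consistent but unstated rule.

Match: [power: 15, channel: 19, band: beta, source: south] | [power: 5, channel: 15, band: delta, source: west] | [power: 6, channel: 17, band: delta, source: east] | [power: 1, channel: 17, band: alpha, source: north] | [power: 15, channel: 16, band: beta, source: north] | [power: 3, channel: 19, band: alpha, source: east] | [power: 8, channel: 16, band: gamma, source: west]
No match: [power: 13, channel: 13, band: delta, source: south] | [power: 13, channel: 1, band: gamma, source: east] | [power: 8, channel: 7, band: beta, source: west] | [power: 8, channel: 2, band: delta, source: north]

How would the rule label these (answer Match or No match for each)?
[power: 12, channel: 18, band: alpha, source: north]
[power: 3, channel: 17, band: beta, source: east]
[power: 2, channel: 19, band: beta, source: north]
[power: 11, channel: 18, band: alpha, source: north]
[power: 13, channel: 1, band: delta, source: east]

Match, Match, Match, Match, No match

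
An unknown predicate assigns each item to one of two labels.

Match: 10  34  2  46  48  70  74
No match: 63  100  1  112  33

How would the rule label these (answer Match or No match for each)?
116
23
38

No match, No match, Match

A rule that fits every label: even AND at most 74 — true of each 'Match' example, false of each 'No match' one.
116 → 116 is even, 116 > 74 → No match.
23 → 23 is odd, 23 ≤ 74 → No match.
38 → 38 is even, 38 ≤ 74 → Match.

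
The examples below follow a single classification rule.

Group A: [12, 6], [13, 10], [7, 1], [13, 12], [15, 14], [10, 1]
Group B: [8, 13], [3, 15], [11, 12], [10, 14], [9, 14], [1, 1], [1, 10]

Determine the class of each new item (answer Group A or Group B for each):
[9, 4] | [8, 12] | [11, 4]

Group A, Group B, Group A

All 'Group A' examples share one property — first > second — and every 'Group B' example lacks it.
[9, 4]: 9 > 4, matches → Group A.
[8, 12]: 8 < 12, does not pass → Group B.
[11, 4]: 11 > 4, matches → Group A.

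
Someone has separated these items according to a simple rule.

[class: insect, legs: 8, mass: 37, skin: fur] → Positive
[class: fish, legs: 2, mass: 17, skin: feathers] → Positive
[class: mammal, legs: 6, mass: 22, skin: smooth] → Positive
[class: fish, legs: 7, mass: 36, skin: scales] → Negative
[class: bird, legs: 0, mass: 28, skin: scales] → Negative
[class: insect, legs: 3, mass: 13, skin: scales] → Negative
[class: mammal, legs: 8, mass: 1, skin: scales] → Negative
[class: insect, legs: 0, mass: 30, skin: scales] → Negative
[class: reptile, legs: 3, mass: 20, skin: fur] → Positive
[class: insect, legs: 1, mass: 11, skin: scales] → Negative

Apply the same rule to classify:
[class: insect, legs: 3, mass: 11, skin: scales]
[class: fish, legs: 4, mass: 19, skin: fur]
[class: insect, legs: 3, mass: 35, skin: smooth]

Negative, Positive, Positive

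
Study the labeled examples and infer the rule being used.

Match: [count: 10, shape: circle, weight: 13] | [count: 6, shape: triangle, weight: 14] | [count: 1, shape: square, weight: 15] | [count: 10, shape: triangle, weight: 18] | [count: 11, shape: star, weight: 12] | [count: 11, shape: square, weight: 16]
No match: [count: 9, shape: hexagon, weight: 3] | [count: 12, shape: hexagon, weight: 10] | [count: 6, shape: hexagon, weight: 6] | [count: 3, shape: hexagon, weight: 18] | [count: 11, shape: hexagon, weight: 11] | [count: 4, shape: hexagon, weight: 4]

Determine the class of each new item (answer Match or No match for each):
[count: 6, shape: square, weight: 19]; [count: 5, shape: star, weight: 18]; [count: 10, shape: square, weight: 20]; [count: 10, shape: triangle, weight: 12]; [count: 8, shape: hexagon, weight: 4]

The rule appears to be: shape is not hexagon.
Match: [count: 6, shape: square, weight: 19], since shape is square.
Match: [count: 5, shape: star, weight: 18], since shape is star.
Match: [count: 10, shape: square, weight: 20], since shape is square.
Match: [count: 10, shape: triangle, weight: 12], since shape is triangle.
No match: [count: 8, shape: hexagon, weight: 4], since shape is hexagon.

Match, Match, Match, Match, No match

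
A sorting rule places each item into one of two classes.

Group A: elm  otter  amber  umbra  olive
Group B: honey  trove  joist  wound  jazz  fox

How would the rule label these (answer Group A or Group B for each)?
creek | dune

Rule: starts with a vowel. This holds for each 'Group A' example and fails for each 'Group B' one.
creek: starts with 'c', doesn't match → Group B. dune: starts with 'd', doesn't match → Group B.

Group B, Group B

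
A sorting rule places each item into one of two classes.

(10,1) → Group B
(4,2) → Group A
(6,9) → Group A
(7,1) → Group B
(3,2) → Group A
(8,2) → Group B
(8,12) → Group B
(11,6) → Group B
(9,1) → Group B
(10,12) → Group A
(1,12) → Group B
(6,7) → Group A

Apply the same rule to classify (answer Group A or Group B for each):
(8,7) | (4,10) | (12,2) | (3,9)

The classifier is using: |first − second| ≤ 3.
(8,7) → |8−7| = 1 → Group A. (4,10) → |4−10| = 6 → Group B. (12,2) → |12−2| = 10 → Group B. (3,9) → |3−9| = 6 → Group B.

Group A, Group B, Group B, Group B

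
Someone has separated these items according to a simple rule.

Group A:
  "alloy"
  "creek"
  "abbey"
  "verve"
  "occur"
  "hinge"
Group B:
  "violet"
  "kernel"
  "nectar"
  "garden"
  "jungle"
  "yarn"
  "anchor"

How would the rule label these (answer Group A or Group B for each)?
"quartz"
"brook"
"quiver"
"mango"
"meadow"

Group B, Group A, Group B, Group A, Group B

The pattern is that an item is 'Group A' exactly when: odd length.
"quartz" → length 6 → Group B.
"brook" → length 5 → Group A.
"quiver" → length 6 → Group B.
"mango" → length 5 → Group A.
"meadow" → length 6 → Group B.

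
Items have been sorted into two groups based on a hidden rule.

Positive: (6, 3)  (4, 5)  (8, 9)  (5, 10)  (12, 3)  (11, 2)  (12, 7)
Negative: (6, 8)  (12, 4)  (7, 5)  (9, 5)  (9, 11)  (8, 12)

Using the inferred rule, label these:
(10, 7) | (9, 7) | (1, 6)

A rule that fits every label: sum is odd — true of each 'Positive' example, false of each 'Negative' one.
(10, 7) — 10+7 = 17, hence Positive. (9, 7) — 9+7 = 16, hence Negative. (1, 6) — 1+6 = 7, hence Positive.

Positive, Negative, Positive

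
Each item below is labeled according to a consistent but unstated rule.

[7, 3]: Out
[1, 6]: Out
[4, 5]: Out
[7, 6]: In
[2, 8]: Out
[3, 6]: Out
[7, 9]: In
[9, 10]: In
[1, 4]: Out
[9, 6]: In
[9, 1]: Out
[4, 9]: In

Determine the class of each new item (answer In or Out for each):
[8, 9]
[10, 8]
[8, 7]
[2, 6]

In, In, In, Out

The distinguishing property — sum ≥ 13 — holds for all the 'In' cases and none of the 'Out' cases.
[8, 9]: 8+9 = 17 — has this property, so In. [10, 8]: 10+8 = 18 — has this property, so In. [8, 7]: 8+7 = 15 — has this property, so In. [2, 6]: 2+6 = 8 — fails this test, so Out.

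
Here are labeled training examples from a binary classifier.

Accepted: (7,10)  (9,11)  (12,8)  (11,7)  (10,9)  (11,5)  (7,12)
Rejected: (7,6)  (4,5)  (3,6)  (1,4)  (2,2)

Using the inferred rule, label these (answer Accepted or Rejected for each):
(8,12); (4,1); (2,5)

Accepted, Rejected, Rejected

The common property of the 'Accepted' items is: sum ≥ 16. No 'Rejected' item has it.
(8,12) → 8+12 = 20 → Accepted.
(4,1) → 4+1 = 5 → Rejected.
(2,5) → 2+5 = 7 → Rejected.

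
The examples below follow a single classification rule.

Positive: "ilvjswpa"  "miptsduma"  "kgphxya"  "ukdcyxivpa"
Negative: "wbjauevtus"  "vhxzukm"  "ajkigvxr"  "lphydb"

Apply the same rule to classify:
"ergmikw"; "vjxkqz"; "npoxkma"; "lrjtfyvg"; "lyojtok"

Negative, Negative, Positive, Negative, Negative

One predicate separates the groups cleanly: ends with 'a'.
"ergmikw": ends with 'w', fails the rule → Negative.
"vjxkqz": ends with 'z', fails the rule → Negative.
"npoxkma": ends with 'a', checks out → Positive.
"lrjtfyvg": ends with 'g', fails the rule → Negative.
"lyojtok": ends with 'k', fails the rule → Negative.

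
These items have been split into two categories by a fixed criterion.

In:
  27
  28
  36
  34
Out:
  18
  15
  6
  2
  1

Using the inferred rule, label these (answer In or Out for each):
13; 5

Out, Out

A rule that fits every label: at least 27 — true of each 'In' example, false of each 'Out' one.
13 → 13 < 27 → Out. 5 → 5 < 27 → Out.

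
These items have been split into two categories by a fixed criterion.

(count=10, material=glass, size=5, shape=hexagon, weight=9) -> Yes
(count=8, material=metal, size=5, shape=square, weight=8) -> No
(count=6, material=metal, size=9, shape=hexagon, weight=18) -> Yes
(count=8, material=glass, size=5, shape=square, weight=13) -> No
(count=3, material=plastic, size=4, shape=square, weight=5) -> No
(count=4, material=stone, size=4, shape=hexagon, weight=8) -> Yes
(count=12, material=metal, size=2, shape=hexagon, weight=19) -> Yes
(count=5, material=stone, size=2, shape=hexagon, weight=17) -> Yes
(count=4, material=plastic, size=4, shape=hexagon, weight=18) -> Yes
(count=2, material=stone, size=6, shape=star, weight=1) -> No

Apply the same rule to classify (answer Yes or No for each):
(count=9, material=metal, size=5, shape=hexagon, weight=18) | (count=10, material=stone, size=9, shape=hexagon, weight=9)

All 'Yes' examples share one property — shape is hexagon — and every 'No' example lacks it.
Yes: (count=9, material=metal, size=5, shape=hexagon, weight=18), since shape is hexagon.
Yes: (count=10, material=stone, size=9, shape=hexagon, weight=9), since shape is hexagon.

Yes, Yes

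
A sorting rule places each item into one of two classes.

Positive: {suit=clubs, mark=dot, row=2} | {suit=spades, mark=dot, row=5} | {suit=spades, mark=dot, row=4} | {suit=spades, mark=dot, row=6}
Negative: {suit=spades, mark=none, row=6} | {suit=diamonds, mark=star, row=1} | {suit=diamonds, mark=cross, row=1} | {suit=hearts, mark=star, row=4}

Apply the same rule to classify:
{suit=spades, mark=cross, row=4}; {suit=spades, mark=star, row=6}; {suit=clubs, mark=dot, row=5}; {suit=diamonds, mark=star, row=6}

The pattern is that an item is 'Positive' exactly when: mark is dot.
Negative: {suit=spades, mark=cross, row=4}, since mark is cross.
Negative: {suit=spades, mark=star, row=6}, since mark is star.
Positive: {suit=clubs, mark=dot, row=5}, since mark is dot.
Negative: {suit=diamonds, mark=star, row=6}, since mark is star.

Negative, Negative, Positive, Negative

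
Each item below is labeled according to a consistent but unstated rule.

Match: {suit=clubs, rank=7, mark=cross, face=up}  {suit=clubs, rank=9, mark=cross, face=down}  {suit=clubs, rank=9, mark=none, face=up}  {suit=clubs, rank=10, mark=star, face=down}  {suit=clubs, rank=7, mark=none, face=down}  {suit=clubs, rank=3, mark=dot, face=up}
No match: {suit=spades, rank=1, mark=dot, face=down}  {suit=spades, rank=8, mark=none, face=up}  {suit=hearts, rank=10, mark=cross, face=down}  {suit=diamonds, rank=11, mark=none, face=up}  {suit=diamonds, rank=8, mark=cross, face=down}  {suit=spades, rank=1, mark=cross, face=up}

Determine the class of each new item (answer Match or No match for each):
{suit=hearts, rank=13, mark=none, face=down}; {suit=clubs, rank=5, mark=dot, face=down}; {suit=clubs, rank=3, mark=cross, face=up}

No match, Match, Match

Every 'Match' example satisfies: suit is clubs. None of the 'No match' examples do.
No match: {suit=hearts, rank=13, mark=none, face=down}, since suit is hearts.
Match: {suit=clubs, rank=5, mark=dot, face=down}, since suit is clubs.
Match: {suit=clubs, rank=3, mark=cross, face=up}, since suit is clubs.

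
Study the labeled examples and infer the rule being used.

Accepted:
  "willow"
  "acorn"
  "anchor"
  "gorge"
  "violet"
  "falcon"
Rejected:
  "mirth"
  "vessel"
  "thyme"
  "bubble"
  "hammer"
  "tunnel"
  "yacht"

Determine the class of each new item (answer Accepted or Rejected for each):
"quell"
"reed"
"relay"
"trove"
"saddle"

The simplest hypothesis consistent with all the labels is: contains 'o'.

Rejected, Rejected, Rejected, Accepted, Rejected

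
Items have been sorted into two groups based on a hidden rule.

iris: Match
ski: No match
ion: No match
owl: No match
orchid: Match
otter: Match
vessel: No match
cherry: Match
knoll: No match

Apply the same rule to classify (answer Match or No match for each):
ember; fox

Rule: contains 'r'. This holds for each 'Match' example and fails for each 'No match' one.
Match: ember, since has 'r'. No match: fox, since no 'r'.

Match, No match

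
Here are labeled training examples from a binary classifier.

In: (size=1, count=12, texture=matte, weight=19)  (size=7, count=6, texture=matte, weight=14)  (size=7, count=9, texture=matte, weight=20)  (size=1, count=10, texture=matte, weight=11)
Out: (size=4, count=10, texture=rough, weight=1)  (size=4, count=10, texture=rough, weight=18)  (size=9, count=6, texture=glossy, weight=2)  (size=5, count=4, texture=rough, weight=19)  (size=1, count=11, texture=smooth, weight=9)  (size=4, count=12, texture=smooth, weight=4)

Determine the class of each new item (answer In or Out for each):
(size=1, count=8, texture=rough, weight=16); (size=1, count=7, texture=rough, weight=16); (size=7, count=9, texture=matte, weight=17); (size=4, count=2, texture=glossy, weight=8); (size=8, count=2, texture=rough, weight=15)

Out, Out, In, Out, Out

Looking at the examples, the only property every 'In' case has and every 'Out' case lacks is: texture is matte.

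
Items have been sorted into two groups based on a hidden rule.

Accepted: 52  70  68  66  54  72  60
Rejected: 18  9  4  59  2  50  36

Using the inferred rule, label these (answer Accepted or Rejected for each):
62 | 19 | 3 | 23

Accepted, Rejected, Rejected, Rejected

The pattern is that an item is 'Accepted' exactly when: even AND at least 52.
Accepted: 62, since 62 is even, 62 ≥ 52. Rejected: 19, since 19 is odd, 19 < 52. Rejected: 3, since 3 is odd, 3 < 52. Rejected: 23, since 23 is odd, 23 < 52.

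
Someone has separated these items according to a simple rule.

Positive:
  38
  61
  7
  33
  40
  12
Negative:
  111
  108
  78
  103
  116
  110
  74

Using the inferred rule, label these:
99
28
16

Negative, Positive, Positive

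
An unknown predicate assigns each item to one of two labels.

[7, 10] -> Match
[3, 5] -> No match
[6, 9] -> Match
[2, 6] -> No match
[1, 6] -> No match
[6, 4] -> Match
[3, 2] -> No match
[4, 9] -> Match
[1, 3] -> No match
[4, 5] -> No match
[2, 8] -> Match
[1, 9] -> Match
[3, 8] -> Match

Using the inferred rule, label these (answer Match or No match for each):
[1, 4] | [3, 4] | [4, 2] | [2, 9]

No match, No match, No match, Match

The distinguishing property — sum ≥ 10 — holds for all the 'Match' cases and none of the 'No match' cases.
No match: [1, 4], since 1+4 = 5.
No match: [3, 4], since 3+4 = 7.
No match: [4, 2], since 4+2 = 6.
Match: [2, 9], since 2+9 = 11.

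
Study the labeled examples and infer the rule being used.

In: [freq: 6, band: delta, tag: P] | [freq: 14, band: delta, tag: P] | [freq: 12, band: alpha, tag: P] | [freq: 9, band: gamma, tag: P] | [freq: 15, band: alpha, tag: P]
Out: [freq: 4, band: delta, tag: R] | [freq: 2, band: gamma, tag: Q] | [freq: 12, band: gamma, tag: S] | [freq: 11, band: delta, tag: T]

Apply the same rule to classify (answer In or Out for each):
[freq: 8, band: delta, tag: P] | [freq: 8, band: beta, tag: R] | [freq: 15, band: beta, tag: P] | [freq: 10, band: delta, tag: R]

One predicate separates the groups cleanly: tag is P.
[freq: 8, band: delta, tag: P]: tag is P — has this property, so In.
[freq: 8, band: beta, tag: R]: tag is R — lacks this property, so Out.
[freq: 15, band: beta, tag: P]: tag is P — has this property, so In.
[freq: 10, band: delta, tag: R]: tag is R — lacks this property, so Out.

In, Out, In, Out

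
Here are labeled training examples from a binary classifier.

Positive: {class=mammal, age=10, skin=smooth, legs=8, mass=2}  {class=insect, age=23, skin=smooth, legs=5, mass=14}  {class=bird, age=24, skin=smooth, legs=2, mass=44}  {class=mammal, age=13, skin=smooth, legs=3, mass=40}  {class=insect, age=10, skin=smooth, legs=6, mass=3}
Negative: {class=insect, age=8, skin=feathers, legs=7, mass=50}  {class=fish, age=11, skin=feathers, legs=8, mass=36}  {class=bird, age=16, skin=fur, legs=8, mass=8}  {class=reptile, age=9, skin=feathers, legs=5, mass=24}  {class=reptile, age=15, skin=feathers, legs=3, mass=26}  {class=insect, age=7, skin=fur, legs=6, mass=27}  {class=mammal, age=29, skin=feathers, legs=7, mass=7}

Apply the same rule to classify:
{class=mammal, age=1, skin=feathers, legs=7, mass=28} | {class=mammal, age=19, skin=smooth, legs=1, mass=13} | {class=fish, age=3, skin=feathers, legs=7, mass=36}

Negative, Positive, Negative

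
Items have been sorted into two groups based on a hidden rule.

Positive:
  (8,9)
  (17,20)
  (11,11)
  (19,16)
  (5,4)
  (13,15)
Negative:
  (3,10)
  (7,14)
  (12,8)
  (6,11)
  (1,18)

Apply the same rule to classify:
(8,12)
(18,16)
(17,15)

Negative, Positive, Positive

The common property of the 'Positive' items is: |first − second| ≤ 3. No 'Negative' item has it.
Negative: (8,12), since |8−12| = 4. Positive: (18,16), since |18−16| = 2. Positive: (17,15), since |17−15| = 2.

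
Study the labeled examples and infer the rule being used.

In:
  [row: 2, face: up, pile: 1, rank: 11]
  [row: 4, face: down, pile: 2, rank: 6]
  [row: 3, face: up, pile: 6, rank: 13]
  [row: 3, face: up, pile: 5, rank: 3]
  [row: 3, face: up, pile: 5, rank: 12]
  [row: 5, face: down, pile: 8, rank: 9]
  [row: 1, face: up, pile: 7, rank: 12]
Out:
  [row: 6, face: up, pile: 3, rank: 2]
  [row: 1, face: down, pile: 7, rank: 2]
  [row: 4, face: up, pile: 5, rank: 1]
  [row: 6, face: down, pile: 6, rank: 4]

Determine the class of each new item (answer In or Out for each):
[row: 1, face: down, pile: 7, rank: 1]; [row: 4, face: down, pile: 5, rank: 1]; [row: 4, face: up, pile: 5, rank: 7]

Out, Out, In

The common property of the 'In' items is: rank ≥ 3 AND row ≤ 5. No 'Out' item has it.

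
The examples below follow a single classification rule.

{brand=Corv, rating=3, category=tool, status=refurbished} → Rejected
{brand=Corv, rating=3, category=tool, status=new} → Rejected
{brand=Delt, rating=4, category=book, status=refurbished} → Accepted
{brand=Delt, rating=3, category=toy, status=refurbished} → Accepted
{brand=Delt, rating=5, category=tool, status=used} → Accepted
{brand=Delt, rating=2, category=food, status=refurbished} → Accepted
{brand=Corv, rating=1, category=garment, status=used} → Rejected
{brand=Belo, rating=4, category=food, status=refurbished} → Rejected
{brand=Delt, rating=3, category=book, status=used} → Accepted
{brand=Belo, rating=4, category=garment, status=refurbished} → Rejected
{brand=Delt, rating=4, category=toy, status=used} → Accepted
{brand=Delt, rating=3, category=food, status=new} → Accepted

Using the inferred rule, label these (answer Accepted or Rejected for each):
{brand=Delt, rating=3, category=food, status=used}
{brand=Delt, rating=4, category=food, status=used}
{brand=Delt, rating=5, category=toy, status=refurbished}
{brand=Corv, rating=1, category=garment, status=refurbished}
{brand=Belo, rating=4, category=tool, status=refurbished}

Accepted, Accepted, Accepted, Rejected, Rejected

The common property of the 'Accepted' items is: brand is Delt. No 'Rejected' item has it.
{brand=Delt, rating=3, category=food, status=used} — brand is Delt, hence Accepted.
{brand=Delt, rating=4, category=food, status=used} — brand is Delt, hence Accepted.
{brand=Delt, rating=5, category=toy, status=refurbished} — brand is Delt, hence Accepted.
{brand=Corv, rating=1, category=garment, status=refurbished} — brand is Corv, hence Rejected.
{brand=Belo, rating=4, category=tool, status=refurbished} — brand is Belo, hence Rejected.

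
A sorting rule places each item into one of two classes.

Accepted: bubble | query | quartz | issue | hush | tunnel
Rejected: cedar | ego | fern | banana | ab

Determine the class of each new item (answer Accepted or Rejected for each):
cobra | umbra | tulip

Rejected, Accepted, Accepted

The pattern is that an item is 'Accepted' exactly when: contains 'u'.
cobra: no 'u' — does not satisfy this, so Rejected. umbra: has 'u' — passes, so Accepted. tulip: has 'u' — passes, so Accepted.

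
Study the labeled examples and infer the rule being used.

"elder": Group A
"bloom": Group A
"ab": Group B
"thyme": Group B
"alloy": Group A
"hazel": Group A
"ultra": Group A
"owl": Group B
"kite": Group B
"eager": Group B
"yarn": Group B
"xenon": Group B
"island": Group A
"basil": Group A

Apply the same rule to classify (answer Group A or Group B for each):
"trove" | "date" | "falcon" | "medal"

Group B, Group B, Group A, Group A

A rule that fits every label: length ≥ 4 AND contains 'l' — true of each 'Group A' example, false of each 'Group B' one.
"trove": Group B (length 5, no 'l'). "date": Group B (length 4, no 'l'). "falcon": Group A (length 6, has 'l'). "medal": Group A (length 5, has 'l').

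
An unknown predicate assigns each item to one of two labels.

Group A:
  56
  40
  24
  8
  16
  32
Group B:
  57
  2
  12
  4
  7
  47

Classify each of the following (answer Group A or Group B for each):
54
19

Group B, Group B

The rule appears to be: multiple of 8.
54: 54 = 8·6 + 6 — fails the rule, so Group B.
19: 19 = 8·2 + 3 — fails the rule, so Group B.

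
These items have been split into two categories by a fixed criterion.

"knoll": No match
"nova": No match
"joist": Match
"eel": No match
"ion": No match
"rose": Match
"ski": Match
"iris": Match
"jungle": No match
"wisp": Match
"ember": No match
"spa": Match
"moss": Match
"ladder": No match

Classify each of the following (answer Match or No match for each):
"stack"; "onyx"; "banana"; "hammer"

Match, No match, No match, No match

Looking at the examples, the only property every 'Match' case has and every 'No match' case lacks is: contains 's'.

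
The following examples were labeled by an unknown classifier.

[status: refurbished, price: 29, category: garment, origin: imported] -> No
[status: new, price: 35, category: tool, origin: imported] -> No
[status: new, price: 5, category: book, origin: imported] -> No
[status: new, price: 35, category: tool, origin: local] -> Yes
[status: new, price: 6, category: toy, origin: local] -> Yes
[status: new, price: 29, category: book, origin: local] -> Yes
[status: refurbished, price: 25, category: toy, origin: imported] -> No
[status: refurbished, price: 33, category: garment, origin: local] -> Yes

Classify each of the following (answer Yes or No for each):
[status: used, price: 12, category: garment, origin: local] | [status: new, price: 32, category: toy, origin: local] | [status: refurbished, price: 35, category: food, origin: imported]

Yes, Yes, No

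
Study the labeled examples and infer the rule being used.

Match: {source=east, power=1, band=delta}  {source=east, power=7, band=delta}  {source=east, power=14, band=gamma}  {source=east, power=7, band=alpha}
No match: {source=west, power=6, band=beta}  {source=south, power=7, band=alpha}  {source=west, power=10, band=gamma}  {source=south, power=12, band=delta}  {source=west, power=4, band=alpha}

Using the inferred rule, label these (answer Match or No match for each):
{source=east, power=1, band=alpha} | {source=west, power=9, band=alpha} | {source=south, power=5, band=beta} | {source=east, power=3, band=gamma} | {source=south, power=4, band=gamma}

Rule: source is east. This holds for each 'Match' example and fails for each 'No match' one.

Match, No match, No match, Match, No match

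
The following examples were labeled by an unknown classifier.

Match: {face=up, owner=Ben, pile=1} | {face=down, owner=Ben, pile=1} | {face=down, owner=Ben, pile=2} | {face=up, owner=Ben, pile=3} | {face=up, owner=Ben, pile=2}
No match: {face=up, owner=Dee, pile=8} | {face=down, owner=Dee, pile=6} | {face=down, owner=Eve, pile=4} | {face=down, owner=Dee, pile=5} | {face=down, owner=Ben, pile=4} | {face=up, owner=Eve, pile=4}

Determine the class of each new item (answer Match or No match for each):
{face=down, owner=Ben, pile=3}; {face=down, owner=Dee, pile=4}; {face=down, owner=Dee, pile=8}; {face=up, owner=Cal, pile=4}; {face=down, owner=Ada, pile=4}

Match, No match, No match, No match, No match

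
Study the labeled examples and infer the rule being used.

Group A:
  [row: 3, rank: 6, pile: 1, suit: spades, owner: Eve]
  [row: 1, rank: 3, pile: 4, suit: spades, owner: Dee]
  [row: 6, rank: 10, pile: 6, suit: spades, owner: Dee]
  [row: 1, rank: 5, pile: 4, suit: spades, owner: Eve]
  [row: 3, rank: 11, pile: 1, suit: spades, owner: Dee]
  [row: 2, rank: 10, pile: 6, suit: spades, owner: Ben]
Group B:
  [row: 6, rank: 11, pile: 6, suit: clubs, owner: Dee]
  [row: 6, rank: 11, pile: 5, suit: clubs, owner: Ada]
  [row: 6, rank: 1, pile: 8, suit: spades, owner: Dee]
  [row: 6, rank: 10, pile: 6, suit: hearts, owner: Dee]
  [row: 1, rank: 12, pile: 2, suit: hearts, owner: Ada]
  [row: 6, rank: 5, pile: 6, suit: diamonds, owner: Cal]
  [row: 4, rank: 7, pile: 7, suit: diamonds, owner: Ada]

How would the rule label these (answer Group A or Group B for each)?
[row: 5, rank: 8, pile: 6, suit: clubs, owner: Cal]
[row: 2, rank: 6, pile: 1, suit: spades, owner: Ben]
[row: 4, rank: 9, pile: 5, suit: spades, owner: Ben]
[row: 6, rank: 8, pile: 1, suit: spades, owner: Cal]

Rule: suit is spades AND pile ≤ 6. This holds for each 'Group A' example and fails for each 'Group B' one.
[row: 5, rank: 8, pile: 6, suit: clubs, owner: Cal] — suit is clubs, pile = 6, hence Group B.
[row: 2, rank: 6, pile: 1, suit: spades, owner: Ben] — suit is spades, pile = 1, hence Group A.
[row: 4, rank: 9, pile: 5, suit: spades, owner: Ben] — suit is spades, pile = 5, hence Group A.
[row: 6, rank: 8, pile: 1, suit: spades, owner: Cal] — suit is spades, pile = 1, hence Group A.

Group B, Group A, Group A, Group A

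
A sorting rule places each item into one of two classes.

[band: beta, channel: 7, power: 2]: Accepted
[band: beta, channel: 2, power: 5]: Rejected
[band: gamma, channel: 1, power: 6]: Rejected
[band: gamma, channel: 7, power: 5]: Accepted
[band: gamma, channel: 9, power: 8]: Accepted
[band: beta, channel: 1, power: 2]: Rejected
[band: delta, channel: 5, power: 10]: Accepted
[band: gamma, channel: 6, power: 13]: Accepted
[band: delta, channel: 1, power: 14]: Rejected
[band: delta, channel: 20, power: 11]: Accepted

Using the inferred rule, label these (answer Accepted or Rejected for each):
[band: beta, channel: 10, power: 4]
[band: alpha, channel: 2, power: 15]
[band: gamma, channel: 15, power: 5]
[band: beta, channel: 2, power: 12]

Accepted, Rejected, Accepted, Rejected

Rule: channel ≥ 5. This holds for each 'Accepted' example and fails for each 'Rejected' one.
Accepted: [band: beta, channel: 10, power: 4], since channel = 10. Rejected: [band: alpha, channel: 2, power: 15], since channel = 2. Accepted: [band: gamma, channel: 15, power: 5], since channel = 15. Rejected: [band: beta, channel: 2, power: 12], since channel = 2.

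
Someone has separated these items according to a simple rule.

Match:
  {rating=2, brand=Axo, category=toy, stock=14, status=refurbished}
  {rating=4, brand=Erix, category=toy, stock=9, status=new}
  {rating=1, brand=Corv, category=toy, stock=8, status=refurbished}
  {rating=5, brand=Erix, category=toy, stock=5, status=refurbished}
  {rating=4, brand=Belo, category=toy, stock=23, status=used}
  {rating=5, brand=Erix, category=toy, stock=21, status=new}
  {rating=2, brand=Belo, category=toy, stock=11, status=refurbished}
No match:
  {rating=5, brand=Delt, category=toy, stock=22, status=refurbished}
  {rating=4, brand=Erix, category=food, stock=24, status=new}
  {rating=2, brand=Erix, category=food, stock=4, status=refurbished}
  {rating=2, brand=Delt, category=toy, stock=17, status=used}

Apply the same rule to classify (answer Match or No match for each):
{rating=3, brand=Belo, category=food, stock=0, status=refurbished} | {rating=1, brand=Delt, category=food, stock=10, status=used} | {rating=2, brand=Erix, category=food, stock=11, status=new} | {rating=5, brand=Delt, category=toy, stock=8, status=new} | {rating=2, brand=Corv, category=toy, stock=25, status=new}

The distinguishing property — brand is not Delt AND category is toy — holds for all the 'Match' cases and none of the 'No match' cases.
{rating=3, brand=Belo, category=food, stock=0, status=refurbished}: brand is Belo, category is food — does not satisfy this, so No match.
{rating=1, brand=Delt, category=food, stock=10, status=used}: brand is Delt, category is food — does not satisfy this, so No match.
{rating=2, brand=Erix, category=food, stock=11, status=new}: brand is Erix, category is food — does not satisfy this, so No match.
{rating=5, brand=Delt, category=toy, stock=8, status=new}: brand is Delt, category is toy — does not satisfy this, so No match.
{rating=2, brand=Corv, category=toy, stock=25, status=new}: brand is Corv, category is toy — checks out, so Match.

No match, No match, No match, No match, Match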